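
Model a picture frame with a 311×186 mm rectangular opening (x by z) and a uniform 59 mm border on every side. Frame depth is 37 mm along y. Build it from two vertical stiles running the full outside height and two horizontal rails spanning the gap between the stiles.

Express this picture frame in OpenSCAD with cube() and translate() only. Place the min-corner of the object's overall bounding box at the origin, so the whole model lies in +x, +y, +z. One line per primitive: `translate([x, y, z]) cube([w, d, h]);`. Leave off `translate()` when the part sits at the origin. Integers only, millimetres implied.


cube([59, 37, 304]);
translate([370, 0, 0]) cube([59, 37, 304]);
translate([59, 0, 0]) cube([311, 37, 59]);
translate([59, 0, 245]) cube([311, 37, 59]);


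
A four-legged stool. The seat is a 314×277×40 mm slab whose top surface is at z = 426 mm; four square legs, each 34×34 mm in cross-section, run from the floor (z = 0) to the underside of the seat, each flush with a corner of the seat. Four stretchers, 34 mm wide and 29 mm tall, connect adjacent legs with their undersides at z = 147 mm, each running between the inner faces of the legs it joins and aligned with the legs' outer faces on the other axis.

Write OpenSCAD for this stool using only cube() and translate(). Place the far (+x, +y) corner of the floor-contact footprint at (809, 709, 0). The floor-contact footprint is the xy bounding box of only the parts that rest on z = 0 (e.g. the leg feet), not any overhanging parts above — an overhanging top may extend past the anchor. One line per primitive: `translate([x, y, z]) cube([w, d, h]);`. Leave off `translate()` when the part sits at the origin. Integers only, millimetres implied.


// leg_h = 426 - 40 = 386
// stretcher span = 314 - 2*34 = 246
translate([495, 432, 386]) cube([314, 277, 40]);
translate([495, 432, 0]) cube([34, 34, 386]);
translate([775, 432, 0]) cube([34, 34, 386]);
translate([495, 675, 0]) cube([34, 34, 386]);
translate([775, 675, 0]) cube([34, 34, 386]);
translate([529, 432, 147]) cube([246, 34, 29]);
translate([529, 675, 147]) cube([246, 34, 29]);
translate([495, 466, 147]) cube([34, 209, 29]);
translate([775, 466, 147]) cube([34, 209, 29]);


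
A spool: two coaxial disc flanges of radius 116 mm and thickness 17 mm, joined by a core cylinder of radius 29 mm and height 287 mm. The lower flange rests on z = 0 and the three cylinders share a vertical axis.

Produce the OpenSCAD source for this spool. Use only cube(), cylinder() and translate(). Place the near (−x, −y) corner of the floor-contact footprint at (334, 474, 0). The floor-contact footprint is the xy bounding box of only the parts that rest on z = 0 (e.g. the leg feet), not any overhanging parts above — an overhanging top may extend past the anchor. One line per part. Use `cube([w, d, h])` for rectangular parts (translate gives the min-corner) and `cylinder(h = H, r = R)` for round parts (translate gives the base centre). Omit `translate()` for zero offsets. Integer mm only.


translate([450, 590, 0]) cylinder(h = 17, r = 116);
translate([450, 590, 17]) cylinder(h = 287, r = 29);
translate([450, 590, 304]) cylinder(h = 17, r = 116);


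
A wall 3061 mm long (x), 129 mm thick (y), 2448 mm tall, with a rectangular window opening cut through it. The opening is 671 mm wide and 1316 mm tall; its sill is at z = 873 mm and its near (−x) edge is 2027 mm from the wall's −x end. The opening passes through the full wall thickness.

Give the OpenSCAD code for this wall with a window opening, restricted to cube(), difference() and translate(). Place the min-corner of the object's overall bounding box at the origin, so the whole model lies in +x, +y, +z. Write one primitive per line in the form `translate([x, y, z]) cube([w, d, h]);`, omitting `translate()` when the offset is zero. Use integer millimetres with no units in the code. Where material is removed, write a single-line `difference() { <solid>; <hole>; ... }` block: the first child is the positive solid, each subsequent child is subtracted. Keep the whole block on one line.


difference() { cube([3061, 129, 2448]); translate([2027, 0, 873]) cube([671, 129, 1316]); }


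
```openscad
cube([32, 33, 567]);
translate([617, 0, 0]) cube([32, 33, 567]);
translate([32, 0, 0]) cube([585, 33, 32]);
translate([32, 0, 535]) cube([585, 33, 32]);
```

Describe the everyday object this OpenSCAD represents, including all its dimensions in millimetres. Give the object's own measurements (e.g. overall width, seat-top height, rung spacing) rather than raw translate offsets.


A rectangular picture frame lying in the x–z plane (depth along y). The opening is 585 mm wide (x) by 503 mm tall (z), surrounded by a border 32 mm wide on all four sides. The frame is 33 mm deep and is made of two full-height vertical stiles with two horizontal rails fitted between them.


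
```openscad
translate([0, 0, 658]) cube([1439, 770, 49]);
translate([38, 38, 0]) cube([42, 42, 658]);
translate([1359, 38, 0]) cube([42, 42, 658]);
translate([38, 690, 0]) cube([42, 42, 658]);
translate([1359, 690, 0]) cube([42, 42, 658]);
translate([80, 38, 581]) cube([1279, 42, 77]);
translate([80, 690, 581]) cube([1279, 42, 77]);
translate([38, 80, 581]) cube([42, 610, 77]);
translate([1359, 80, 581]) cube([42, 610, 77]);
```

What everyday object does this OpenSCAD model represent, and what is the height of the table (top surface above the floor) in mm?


A table. The table height is 707 mm.

A 1439×770×49 slab sits at z = 658 on four 42 mm square posts — a table. The top surface is at 658 + 49 = 707 mm.


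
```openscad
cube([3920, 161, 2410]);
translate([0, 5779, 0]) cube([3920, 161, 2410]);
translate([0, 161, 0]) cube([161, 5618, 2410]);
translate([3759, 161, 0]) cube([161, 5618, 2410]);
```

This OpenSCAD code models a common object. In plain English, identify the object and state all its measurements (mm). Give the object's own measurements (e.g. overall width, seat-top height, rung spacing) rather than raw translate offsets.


The wall frame of a small rectangular building: four walls, each 2410 mm tall and 161 mm thick, enclosing a footprint 3920 mm (x) by 5940 mm (y) outside-to-outside, with no floor or roof. The front and back walls (the −y and +y sides) span the full width; the two side walls fit between them.


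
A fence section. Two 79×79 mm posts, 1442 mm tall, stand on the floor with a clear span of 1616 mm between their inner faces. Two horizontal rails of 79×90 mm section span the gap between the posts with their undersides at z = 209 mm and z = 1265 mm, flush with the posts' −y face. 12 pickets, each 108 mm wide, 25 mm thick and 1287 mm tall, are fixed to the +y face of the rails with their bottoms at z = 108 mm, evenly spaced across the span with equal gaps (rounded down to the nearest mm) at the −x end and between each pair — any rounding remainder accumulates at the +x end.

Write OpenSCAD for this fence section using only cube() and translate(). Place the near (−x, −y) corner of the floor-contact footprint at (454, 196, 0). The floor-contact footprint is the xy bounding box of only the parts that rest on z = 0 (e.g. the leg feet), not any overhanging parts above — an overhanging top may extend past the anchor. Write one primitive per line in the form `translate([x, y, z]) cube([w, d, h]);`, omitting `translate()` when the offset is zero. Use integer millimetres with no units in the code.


translate([454, 196, 0]) cube([79, 79, 1442]);
translate([2149, 196, 0]) cube([79, 79, 1442]);
translate([533, 196, 209]) cube([1616, 79, 90]);
translate([533, 196, 1265]) cube([1616, 79, 90]);
translate([557, 275, 108]) cube([108, 25, 1287]);
translate([689, 275, 108]) cube([108, 25, 1287]);
translate([821, 275, 108]) cube([108, 25, 1287]);
translate([953, 275, 108]) cube([108, 25, 1287]);
translate([1085, 275, 108]) cube([108, 25, 1287]);
translate([1217, 275, 108]) cube([108, 25, 1287]);
translate([1349, 275, 108]) cube([108, 25, 1287]);
translate([1481, 275, 108]) cube([108, 25, 1287]);
translate([1613, 275, 108]) cube([108, 25, 1287]);
translate([1745, 275, 108]) cube([108, 25, 1287]);
translate([1877, 275, 108]) cube([108, 25, 1287]);
translate([2009, 275, 108]) cube([108, 25, 1287]);


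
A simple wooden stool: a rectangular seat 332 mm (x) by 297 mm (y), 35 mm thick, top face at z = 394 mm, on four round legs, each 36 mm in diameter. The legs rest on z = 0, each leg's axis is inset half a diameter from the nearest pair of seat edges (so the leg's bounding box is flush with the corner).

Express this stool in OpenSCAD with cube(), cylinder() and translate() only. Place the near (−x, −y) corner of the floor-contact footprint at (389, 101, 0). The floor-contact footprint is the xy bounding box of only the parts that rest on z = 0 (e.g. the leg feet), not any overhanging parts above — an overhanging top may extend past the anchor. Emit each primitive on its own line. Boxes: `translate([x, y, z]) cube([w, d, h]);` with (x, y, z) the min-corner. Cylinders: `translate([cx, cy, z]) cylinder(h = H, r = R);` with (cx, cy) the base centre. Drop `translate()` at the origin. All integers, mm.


// leg_h = 394 - 35 = 359
translate([389, 101, 359]) cube([332, 297, 35]);
translate([407, 119, 0]) cylinder(h = 359, r = 18);
translate([703, 119, 0]) cylinder(h = 359, r = 18);
translate([407, 380, 0]) cylinder(h = 359, r = 18);
translate([703, 380, 0]) cylinder(h = 359, r = 18);


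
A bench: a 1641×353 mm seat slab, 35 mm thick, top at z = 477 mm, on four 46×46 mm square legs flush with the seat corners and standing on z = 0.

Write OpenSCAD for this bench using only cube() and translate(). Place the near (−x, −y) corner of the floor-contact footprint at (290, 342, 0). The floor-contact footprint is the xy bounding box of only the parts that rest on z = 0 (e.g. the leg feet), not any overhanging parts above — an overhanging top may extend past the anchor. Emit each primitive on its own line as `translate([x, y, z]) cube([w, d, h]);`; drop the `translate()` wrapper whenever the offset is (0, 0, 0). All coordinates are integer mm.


translate([290, 342, 442]) cube([1641, 353, 35]);
translate([290, 342, 0]) cube([46, 46, 442]);
translate([290, 649, 0]) cube([46, 46, 442]);
translate([1885, 342, 0]) cube([46, 46, 442]);
translate([1885, 649, 0]) cube([46, 46, 442]);


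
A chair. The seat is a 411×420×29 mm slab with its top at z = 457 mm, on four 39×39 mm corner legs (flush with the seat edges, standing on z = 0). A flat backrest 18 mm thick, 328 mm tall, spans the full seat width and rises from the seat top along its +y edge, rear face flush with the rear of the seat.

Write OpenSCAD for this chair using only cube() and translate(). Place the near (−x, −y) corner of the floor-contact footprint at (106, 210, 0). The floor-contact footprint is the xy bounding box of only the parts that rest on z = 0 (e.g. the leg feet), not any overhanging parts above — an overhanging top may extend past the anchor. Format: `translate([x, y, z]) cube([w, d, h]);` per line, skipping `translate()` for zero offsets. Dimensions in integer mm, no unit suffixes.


// leg_h = 457 - 29 = 428
translate([106, 210, 428]) cube([411, 420, 29]);
translate([106, 210, 0]) cube([39, 39, 428]);
translate([478, 210, 0]) cube([39, 39, 428]);
translate([106, 591, 0]) cube([39, 39, 428]);
translate([478, 591, 0]) cube([39, 39, 428]);
translate([106, 612, 457]) cube([411, 18, 328]);


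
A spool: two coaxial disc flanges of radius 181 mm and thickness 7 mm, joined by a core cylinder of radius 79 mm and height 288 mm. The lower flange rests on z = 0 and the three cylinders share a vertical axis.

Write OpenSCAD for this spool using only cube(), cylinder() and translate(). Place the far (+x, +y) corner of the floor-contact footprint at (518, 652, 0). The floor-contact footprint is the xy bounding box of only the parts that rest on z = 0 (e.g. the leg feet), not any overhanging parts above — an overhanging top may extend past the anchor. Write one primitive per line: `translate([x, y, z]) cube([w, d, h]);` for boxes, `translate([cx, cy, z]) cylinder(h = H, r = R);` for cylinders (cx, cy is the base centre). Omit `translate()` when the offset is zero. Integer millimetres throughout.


translate([337, 471, 0]) cylinder(h = 7, r = 181);
translate([337, 471, 7]) cylinder(h = 288, r = 79);
translate([337, 471, 295]) cylinder(h = 7, r = 181);


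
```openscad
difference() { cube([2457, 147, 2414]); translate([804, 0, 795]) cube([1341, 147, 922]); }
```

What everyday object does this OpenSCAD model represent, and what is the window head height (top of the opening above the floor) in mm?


A wall with a window opening. The window head height is 1717 mm.

A wall with a rectangular opening subtracted — a window. Sill at z = 795, opening 922 mm tall, so the head is at 795 + 922 = 1717 mm.


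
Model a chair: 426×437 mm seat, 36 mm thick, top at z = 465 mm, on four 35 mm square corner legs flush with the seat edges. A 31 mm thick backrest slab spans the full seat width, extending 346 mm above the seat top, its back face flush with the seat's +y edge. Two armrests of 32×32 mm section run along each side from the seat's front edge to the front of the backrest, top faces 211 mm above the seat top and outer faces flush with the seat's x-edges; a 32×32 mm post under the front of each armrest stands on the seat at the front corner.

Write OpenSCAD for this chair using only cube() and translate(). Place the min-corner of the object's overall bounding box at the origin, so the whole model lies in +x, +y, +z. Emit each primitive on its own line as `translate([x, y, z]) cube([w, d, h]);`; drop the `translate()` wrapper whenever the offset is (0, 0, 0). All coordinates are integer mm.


// leg_h = 465 - 36 = 429
// arm post h = 211 - 32 = 179
translate([0, 0, 429]) cube([426, 437, 36]);
cube([35, 35, 429]);
translate([391, 0, 0]) cube([35, 35, 429]);
translate([0, 402, 0]) cube([35, 35, 429]);
translate([391, 402, 0]) cube([35, 35, 429]);
translate([0, 406, 465]) cube([426, 31, 346]);
translate([0, 0, 644]) cube([32, 406, 32]);
translate([394, 0, 644]) cube([32, 406, 32]);
translate([0, 0, 465]) cube([32, 32, 179]);
translate([394, 0, 465]) cube([32, 32, 179]);


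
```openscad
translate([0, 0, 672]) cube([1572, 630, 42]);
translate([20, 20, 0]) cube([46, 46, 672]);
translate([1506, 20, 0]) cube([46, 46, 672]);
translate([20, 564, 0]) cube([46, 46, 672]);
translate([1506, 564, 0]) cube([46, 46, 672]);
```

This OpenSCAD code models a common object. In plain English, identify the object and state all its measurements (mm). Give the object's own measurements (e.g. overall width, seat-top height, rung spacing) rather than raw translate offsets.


A rectangular dining table. The top is 1572×630×42 mm with its upper surface at z = 714 mm. It stands on four 46×46 mm square legs, each inset 20 mm from the nearest pair of top edges, running from the floor to the underside of the top.


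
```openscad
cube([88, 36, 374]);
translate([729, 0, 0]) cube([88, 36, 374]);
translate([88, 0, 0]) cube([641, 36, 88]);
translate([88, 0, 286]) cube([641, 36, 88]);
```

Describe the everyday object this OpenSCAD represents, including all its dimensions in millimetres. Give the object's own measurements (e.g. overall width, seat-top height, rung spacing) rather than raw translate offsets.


A rectangular picture frame lying in the x–z plane (depth along y). The opening is 641 mm wide (x) by 198 mm tall (z), surrounded by a border 88 mm wide on all four sides. The frame is 36 mm deep and is made of two full-height vertical stiles with two horizontal rails fitted between them.


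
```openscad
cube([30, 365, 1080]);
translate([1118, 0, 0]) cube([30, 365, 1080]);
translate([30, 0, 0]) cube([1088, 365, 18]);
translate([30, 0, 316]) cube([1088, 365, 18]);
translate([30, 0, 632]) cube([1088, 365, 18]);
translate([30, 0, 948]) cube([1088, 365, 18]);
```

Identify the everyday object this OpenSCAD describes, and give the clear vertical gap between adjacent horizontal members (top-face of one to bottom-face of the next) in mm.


A bookshelf. The clear shelf gap is 298 mm.

Two tall side panels with 4 horizontal boards between them — a bookshelf. The first two shelf undersides are at z = 0 and z = 316; with shelf thickness 18, the clear gap is 316 − 0 − 18 = 298 mm.


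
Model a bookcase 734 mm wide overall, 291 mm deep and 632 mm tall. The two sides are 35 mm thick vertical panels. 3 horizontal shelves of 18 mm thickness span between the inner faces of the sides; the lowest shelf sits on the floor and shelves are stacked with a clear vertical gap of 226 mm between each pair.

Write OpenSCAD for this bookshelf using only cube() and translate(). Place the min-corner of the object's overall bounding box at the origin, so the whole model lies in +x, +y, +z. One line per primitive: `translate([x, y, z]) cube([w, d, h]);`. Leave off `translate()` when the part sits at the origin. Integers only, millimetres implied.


cube([35, 291, 632]);
translate([699, 0, 0]) cube([35, 291, 632]);
translate([35, 0, 0]) cube([664, 291, 18]);
translate([35, 0, 244]) cube([664, 291, 18]);
translate([35, 0, 488]) cube([664, 291, 18]);


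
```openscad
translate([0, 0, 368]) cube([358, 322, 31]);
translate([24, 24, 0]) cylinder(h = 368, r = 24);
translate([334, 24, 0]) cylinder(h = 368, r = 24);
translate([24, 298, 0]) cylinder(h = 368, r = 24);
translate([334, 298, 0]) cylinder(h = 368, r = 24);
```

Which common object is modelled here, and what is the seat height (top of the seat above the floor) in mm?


A stool. The seat height is 399 mm.

A 358×322×31 slab at z = 368 on four corner cylinders — a stool. The seat top is 368 + 31 = 399 mm.


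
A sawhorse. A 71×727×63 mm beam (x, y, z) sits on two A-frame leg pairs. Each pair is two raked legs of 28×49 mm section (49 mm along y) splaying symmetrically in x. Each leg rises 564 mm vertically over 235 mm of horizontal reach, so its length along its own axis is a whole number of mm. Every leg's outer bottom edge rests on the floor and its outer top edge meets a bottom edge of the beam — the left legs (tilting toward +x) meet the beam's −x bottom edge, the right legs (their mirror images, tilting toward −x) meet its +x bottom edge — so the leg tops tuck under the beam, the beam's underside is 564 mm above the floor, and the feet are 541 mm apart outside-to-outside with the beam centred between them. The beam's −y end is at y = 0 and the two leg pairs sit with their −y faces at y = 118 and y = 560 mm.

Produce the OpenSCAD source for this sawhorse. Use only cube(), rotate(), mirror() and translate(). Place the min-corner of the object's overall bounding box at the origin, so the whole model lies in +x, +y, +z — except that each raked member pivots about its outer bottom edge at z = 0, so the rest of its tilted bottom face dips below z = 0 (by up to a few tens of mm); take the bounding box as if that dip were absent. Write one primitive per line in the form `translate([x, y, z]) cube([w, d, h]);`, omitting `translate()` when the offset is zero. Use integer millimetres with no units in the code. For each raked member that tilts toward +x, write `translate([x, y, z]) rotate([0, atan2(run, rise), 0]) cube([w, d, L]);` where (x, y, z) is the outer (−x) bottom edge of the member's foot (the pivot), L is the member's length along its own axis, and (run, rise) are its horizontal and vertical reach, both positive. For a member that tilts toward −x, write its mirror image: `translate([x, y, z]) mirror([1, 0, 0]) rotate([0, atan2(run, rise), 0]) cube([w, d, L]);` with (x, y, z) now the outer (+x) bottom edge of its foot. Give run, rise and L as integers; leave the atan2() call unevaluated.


// leg length = √(235² + 564²) = 611
// right-leg outer foot x = 2·235 + 71 = 541
// beam min-corner = (235, 0, 564)
translate([235, 0, 564]) cube([71, 727, 63]);
translate([0, 118, 0]) rotate([0, atan2(235, 564), 0]) cube([28, 49, 611]);
translate([541, 118, 0]) mirror([1, 0, 0]) rotate([0, atan2(235, 564), 0]) cube([28, 49, 611]);
translate([0, 560, 0]) rotate([0, atan2(235, 564), 0]) cube([28, 49, 611]);
translate([541, 560, 0]) mirror([1, 0, 0]) rotate([0, atan2(235, 564), 0]) cube([28, 49, 611]);


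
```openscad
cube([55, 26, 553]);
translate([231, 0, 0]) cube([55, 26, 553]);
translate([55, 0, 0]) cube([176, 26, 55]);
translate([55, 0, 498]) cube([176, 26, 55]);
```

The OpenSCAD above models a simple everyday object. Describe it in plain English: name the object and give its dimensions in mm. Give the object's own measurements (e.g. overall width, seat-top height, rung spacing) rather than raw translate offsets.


A rectangular picture frame lying in the x–z plane (depth along y). The opening is 176 mm wide (x) by 443 mm tall (z), surrounded by a border 55 mm wide on all four sides. The frame is 26 mm deep and is made of two full-height vertical stiles with two horizontal rails fitted between them.


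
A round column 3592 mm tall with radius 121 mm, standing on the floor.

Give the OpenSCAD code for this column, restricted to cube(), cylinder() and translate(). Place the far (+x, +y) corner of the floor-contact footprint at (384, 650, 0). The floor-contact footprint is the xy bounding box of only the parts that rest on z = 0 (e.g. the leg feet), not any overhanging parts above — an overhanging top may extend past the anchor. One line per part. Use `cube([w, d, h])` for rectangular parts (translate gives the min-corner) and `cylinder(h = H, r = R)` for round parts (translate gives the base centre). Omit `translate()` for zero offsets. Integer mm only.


translate([263, 529, 0]) cylinder(h = 3592, r = 121);


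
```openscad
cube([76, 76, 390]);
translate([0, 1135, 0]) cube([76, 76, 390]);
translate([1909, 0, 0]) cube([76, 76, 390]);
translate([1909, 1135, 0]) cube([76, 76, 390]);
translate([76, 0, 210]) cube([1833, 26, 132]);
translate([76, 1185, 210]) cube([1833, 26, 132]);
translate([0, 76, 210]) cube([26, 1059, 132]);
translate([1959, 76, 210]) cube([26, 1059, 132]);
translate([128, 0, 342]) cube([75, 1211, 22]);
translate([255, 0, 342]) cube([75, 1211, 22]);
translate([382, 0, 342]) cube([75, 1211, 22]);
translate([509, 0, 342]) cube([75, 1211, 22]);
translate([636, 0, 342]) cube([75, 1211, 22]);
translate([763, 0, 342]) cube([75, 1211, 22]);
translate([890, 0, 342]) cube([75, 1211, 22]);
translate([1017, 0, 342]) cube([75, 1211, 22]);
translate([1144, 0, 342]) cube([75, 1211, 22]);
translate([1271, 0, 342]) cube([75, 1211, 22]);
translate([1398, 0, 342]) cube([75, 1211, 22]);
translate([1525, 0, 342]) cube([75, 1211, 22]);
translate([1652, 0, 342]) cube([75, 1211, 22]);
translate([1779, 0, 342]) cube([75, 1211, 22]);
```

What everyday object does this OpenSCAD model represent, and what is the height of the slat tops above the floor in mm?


A bed frame. The slat-top height is 364 mm.

Four posts, four rails, and a row of slats — a bed frame. Slats sit on the rails at z = 210 + 132 = 342; with slat thickness 22, the top is 364 mm.


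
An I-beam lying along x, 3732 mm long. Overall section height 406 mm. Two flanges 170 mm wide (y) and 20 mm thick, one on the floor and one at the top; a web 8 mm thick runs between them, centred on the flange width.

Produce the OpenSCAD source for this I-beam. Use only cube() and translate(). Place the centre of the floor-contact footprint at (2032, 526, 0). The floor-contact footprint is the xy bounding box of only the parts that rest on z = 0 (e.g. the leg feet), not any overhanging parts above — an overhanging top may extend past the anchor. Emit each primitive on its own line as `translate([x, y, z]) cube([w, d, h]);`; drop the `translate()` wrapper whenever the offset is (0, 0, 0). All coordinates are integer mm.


translate([166, 441, 0]) cube([3732, 170, 20]);
translate([166, 522, 20]) cube([3732, 8, 366]);
translate([166, 441, 386]) cube([3732, 170, 20]);


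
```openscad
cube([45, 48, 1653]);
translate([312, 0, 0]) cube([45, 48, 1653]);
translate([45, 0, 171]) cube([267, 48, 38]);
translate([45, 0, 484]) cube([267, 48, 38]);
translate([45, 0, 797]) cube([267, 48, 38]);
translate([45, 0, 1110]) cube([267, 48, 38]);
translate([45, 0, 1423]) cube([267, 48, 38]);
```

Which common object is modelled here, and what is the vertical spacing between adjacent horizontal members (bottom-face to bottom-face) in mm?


A ladder. The rung spacing is 313 mm.

Two tall 45×48 posts with 5 short bars between them — a ladder. Adjacent rungs sit at z = 171 and z = 484, so the spacing is 484 − 171 = 313 mm.


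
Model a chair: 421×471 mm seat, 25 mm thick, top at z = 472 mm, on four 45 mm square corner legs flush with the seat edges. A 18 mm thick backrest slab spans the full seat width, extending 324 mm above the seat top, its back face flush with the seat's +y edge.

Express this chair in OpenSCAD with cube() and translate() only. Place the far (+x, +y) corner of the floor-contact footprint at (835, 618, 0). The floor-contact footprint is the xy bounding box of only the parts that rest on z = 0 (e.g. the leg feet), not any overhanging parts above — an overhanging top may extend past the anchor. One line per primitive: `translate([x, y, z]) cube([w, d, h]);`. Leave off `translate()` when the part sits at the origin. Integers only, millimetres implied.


translate([414, 147, 447]) cube([421, 471, 25]);
translate([414, 147, 0]) cube([45, 45, 447]);
translate([790, 147, 0]) cube([45, 45, 447]);
translate([414, 573, 0]) cube([45, 45, 447]);
translate([790, 573, 0]) cube([45, 45, 447]);
translate([414, 600, 472]) cube([421, 18, 324]);


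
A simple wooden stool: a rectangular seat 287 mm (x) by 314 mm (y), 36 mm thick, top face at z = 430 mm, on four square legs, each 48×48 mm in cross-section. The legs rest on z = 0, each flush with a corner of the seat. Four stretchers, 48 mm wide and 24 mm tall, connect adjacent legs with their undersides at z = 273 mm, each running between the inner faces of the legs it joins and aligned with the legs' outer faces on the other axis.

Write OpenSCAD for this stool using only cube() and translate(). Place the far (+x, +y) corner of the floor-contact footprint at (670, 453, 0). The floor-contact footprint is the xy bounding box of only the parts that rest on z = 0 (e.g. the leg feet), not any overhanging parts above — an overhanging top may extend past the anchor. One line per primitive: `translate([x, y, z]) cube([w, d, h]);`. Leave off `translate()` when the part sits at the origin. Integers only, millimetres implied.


translate([383, 139, 394]) cube([287, 314, 36]);
translate([383, 139, 0]) cube([48, 48, 394]);
translate([622, 139, 0]) cube([48, 48, 394]);
translate([383, 405, 0]) cube([48, 48, 394]);
translate([622, 405, 0]) cube([48, 48, 394]);
translate([431, 139, 273]) cube([191, 48, 24]);
translate([431, 405, 273]) cube([191, 48, 24]);
translate([383, 187, 273]) cube([48, 218, 24]);
translate([622, 187, 273]) cube([48, 218, 24]);


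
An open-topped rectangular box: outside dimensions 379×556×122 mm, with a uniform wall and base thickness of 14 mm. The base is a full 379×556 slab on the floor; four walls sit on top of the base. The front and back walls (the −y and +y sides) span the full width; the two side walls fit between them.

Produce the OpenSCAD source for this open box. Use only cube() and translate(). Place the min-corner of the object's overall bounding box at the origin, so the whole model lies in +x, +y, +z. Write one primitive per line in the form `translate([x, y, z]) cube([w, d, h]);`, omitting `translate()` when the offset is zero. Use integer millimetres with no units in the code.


cube([379, 556, 14]);
translate([0, 0, 14]) cube([379, 14, 108]);
translate([0, 542, 14]) cube([379, 14, 108]);
translate([0, 14, 14]) cube([14, 528, 108]);
translate([365, 14, 14]) cube([14, 528, 108]);


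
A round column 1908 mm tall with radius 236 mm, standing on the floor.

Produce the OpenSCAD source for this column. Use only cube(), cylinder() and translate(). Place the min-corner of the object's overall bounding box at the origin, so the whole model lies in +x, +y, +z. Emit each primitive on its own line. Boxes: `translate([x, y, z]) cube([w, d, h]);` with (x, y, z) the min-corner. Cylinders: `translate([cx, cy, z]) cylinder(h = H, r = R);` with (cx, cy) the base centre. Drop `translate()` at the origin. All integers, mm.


translate([236, 236, 0]) cylinder(h = 1908, r = 236);


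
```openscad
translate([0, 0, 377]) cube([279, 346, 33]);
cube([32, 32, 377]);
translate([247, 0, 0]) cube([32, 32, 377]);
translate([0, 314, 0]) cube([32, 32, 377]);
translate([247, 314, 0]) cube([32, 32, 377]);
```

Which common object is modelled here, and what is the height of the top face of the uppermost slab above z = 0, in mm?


A stool. The seat height is 410 mm.

A 279×346×33 slab at z = 377 on four corner posts — a stool. The seat top is 377 + 33 = 410 mm.


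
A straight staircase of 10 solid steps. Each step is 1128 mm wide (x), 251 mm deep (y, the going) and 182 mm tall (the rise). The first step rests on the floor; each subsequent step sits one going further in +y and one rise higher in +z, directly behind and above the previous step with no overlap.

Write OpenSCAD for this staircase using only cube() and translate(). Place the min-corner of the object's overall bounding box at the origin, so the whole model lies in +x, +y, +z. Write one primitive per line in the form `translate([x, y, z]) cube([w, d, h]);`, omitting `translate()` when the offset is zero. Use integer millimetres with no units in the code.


cube([1128, 251, 182]);
translate([0, 251, 182]) cube([1128, 251, 182]);
translate([0, 502, 364]) cube([1128, 251, 182]);
translate([0, 753, 546]) cube([1128, 251, 182]);
translate([0, 1004, 728]) cube([1128, 251, 182]);
translate([0, 1255, 910]) cube([1128, 251, 182]);
translate([0, 1506, 1092]) cube([1128, 251, 182]);
translate([0, 1757, 1274]) cube([1128, 251, 182]);
translate([0, 2008, 1456]) cube([1128, 251, 182]);
translate([0, 2259, 1638]) cube([1128, 251, 182]);


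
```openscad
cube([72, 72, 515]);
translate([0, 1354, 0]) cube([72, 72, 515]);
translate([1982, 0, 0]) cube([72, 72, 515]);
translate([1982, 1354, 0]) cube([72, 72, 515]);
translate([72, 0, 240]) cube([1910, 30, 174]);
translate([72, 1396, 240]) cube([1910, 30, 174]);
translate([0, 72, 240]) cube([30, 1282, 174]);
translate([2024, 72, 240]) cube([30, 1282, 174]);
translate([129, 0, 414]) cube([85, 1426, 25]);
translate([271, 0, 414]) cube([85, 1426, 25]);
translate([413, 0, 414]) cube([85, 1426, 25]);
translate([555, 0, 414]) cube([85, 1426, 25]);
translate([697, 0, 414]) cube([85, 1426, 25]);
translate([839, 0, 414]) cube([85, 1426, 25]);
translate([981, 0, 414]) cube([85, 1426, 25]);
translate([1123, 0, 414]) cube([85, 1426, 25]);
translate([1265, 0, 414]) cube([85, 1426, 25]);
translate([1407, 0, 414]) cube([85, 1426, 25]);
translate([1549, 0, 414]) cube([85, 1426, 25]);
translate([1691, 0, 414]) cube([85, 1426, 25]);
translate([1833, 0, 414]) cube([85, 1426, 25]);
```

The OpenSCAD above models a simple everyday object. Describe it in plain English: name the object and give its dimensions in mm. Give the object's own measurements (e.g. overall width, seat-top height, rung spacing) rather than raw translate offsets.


A bed frame 2054 mm long (x) by 1426 mm wide (y). Four 72×72 mm corner posts, 515 mm tall, at the corners of the footprint. Four rails of 30 mm thickness and 174 mm height run between adjacent posts with their undersides at z = 240 mm, their outer faces flush with the outside of the frame (the two x-running rails run between the posts' inner faces; the two y-running rails run between the posts' inner faces). 13 slats, each 85 mm wide (x) and 25 mm thick, lie across the top of the two x-running rails, running the full 1426 mm width of the frame in y; along x they sit between the end posts with a 57 mm gap after the −x posts and between neighbouring slats, leaving 64 mm before the +x posts.


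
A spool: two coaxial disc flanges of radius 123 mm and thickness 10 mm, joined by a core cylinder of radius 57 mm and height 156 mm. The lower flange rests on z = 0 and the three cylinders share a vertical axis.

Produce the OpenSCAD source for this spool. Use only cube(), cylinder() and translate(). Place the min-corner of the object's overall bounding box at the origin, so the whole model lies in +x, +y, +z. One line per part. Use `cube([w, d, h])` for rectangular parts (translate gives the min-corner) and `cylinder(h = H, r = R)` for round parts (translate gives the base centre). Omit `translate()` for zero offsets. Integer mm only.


translate([123, 123, 0]) cylinder(h = 10, r = 123);
translate([123, 123, 10]) cylinder(h = 156, r = 57);
translate([123, 123, 166]) cylinder(h = 10, r = 123);


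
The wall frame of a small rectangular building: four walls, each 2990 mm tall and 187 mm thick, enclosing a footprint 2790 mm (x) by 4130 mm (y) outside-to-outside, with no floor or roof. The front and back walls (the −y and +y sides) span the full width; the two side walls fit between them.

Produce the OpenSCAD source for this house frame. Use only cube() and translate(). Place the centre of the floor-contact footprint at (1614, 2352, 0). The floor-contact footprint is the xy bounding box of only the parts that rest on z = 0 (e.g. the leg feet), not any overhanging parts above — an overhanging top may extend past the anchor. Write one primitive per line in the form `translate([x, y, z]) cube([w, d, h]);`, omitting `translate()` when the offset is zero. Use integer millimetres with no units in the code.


translate([219, 287, 0]) cube([2790, 187, 2990]);
translate([219, 4230, 0]) cube([2790, 187, 2990]);
translate([219, 474, 0]) cube([187, 3756, 2990]);
translate([2822, 474, 0]) cube([187, 3756, 2990]);


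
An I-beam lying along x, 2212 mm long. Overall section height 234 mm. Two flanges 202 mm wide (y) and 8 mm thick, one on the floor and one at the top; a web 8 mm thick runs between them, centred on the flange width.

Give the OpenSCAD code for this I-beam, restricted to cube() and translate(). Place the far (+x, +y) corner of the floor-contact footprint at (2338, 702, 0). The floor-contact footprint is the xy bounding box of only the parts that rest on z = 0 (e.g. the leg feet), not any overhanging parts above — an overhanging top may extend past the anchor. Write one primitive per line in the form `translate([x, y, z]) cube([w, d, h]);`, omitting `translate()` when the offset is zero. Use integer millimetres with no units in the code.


translate([126, 500, 0]) cube([2212, 202, 8]);
translate([126, 597, 8]) cube([2212, 8, 218]);
translate([126, 500, 226]) cube([2212, 202, 8]);


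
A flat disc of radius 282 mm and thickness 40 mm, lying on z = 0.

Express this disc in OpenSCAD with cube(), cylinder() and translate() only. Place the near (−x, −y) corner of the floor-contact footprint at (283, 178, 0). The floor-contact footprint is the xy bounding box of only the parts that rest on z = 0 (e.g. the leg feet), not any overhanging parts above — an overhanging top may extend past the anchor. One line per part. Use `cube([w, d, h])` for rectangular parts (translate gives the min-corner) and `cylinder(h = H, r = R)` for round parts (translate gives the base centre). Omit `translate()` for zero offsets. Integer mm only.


translate([565, 460, 0]) cylinder(h = 40, r = 282);


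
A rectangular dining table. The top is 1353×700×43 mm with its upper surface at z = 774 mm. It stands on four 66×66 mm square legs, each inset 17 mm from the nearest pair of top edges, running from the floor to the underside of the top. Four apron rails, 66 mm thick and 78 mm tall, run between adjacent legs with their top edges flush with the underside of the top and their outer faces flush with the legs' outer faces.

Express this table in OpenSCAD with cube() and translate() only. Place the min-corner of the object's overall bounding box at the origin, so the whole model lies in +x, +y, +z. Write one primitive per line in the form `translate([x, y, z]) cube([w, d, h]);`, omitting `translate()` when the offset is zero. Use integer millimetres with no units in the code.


translate([0, 0, 731]) cube([1353, 700, 43]);
translate([17, 17, 0]) cube([66, 66, 731]);
translate([1270, 17, 0]) cube([66, 66, 731]);
translate([17, 617, 0]) cube([66, 66, 731]);
translate([1270, 617, 0]) cube([66, 66, 731]);
translate([83, 17, 653]) cube([1187, 66, 78]);
translate([83, 617, 653]) cube([1187, 66, 78]);
translate([17, 83, 653]) cube([66, 534, 78]);
translate([1270, 83, 653]) cube([66, 534, 78]);


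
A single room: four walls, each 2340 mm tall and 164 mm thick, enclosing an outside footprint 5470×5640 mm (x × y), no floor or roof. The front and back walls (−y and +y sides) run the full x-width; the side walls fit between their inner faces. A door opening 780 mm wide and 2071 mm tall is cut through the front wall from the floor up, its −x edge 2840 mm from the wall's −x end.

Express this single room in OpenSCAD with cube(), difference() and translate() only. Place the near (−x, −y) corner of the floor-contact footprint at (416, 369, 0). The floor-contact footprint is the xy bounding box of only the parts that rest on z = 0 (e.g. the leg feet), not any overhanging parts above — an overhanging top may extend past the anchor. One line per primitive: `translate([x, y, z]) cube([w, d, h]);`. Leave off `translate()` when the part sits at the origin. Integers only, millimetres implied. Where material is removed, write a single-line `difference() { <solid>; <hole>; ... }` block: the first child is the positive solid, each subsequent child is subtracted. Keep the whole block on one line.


difference() { translate([416, 369, 0]) cube([5470, 164, 2340]); translate([3256, 369, 0]) cube([780, 164, 2071]); }
translate([416, 5845, 0]) cube([5470, 164, 2340]);
translate([416, 533, 0]) cube([164, 5312, 2340]);
translate([5722, 533, 0]) cube([164, 5312, 2340]);


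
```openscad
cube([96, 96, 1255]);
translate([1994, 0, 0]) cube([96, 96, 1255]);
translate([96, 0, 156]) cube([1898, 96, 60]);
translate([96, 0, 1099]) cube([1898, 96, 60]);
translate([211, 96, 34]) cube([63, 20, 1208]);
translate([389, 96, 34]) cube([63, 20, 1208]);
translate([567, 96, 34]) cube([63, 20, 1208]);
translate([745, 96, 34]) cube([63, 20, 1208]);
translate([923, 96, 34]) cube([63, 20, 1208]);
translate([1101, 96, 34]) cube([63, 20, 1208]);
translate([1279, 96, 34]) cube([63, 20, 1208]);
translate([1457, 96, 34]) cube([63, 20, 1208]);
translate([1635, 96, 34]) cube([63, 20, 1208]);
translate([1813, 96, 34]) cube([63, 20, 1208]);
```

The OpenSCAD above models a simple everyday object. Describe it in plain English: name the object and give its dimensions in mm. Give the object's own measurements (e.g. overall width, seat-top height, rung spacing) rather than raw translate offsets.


A fence section. Two 96×96 mm posts, 1255 mm tall, stand on the floor with a clear span of 1898 mm between their inner faces. Two horizontal rails of 96×60 mm section span the gap between the posts with their undersides at z = 156 mm and z = 1099 mm, flush with the posts' −y face. 10 pickets, each 63 mm wide, 20 mm thick and 1208 mm tall, are fixed to the +y face of the rails with their bottoms at z = 34 mm, spaced across the span with a 115 mm gap after the −x post and between neighbouring pickets, with 118 mm left before the +x post.


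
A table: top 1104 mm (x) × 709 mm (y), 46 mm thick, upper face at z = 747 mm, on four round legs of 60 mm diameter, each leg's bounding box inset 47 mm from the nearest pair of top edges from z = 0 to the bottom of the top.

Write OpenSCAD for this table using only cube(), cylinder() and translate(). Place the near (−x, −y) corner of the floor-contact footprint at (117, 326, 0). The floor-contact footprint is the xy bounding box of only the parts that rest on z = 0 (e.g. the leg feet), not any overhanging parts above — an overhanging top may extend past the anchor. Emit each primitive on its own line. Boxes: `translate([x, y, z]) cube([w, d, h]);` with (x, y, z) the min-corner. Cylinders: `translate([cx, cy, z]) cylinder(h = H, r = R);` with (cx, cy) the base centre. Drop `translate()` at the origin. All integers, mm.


// leg_h = 747 - 46 = 701
translate([70, 279, 701]) cube([1104, 709, 46]);
translate([147, 356, 0]) cylinder(h = 701, r = 30);
translate([1097, 356, 0]) cylinder(h = 701, r = 30);
translate([147, 911, 0]) cylinder(h = 701, r = 30);
translate([1097, 911, 0]) cylinder(h = 701, r = 30);
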